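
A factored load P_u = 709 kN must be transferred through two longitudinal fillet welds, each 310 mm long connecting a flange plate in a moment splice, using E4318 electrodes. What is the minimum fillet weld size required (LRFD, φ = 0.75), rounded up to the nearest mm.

w = 9 mm

E43XX → F_EXX = 430 MPa.
Total weld length L = 620 mm.
Required throat t_e = P_u / (φ × 0.6 F_EXX × L) = 709 / (0.75 × 0.6 × 430 × 620 × 10⁻³) = 5.91 mm.
Required leg w = t_e / 0.707 = 8.359 mm → use 9 mm.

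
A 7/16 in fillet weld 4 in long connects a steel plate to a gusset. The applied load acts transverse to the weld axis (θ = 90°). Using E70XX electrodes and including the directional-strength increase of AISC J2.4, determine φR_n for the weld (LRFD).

φR_n ≈ 58.5 kips

E70XX → F_EXX = 70 ksi.
t_e = 0.707 × 0.4375 = 0.3093 in; A_we = 0.3093 × 4 = 1.237 in².
Directional factor: 1.0 + 0.5 sin^1.5(90°) = 1.5.
F_nw = 0.6 × 70 × 1.5 = 63 ksi.
φR_n = 0.75 × 63 × 1.237 = 58.46 kips.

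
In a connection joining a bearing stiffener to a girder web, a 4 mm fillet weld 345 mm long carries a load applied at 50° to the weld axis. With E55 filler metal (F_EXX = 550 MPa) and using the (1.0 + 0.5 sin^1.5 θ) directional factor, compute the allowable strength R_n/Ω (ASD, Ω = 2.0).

R_n/Ω ≈ 215 kN

t_e = 0.707 × 4 = 2.828 mm; A_we = 2.828 × 345 = 975.7 mm².
Directional factor: 1.0 + 0.5 sin^1.5(50°) = 1.335.
F_nw = 0.6 × 550 × 1.335 = 440.6 MPa.
R_n/Ω = (440.6 × 975.7) / 2.0 × 10⁻³ = 215 kN.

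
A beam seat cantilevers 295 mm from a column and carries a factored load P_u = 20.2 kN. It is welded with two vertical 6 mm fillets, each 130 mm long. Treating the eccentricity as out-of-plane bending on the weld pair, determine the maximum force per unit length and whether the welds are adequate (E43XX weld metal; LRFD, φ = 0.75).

E43XX → F_EXX = 430 MPa.
L_w = 2 × 130 = 260 mm; section modulus (unit throat) S = 2 × L²/6 = 5633 mm².
Direct shear f_v = P/L_w = 20.2×10³/260 = 77.69 N/mm.
Moment M = P × e = 20.2×10³ × 295 = 5959000 N·mm; bending f_b = M/S = 1058 N/mm.
f_max = √(f_v² + f_b²) = √(77.69² + 1058²) = 1061 N/mm.
φr_n = 0.75 × 0.6 × 430 × (0.707 × 6) = 820.8 N/mm → NOT adequate.

f_max ≈ 1060 N/mm; NOT adequate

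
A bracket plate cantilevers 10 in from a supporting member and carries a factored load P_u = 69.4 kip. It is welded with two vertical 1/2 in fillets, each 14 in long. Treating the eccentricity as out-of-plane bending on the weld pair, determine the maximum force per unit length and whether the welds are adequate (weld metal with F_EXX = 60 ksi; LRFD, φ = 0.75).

f_max ≈ 10.9 kip/in; NOT adequate

L_w = 2 × 14 = 28 in; section modulus (unit throat) S = 2 × L²/6 = 65.33 in².
Direct shear f_v = P/L_w = 69.4/28 = 2.479 kip/in.
Moment M = P × e = 69.4 × 10 = 694 kip·in; bending f_b = M/S = 10.62 kip/in.
f_max = √(f_v² + f_b²) = √(2.479² + 10.62²) = 10.91 kip/in.
φr_n = 0.75 × 0.6 × 60 × (0.707 × 0.5) = 9.544 kip/in → NOT adequate.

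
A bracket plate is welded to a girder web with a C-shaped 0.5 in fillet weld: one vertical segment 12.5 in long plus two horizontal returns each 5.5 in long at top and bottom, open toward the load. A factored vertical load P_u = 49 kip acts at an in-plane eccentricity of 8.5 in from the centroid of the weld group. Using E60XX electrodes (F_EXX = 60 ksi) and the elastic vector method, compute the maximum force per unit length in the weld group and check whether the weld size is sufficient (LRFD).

f_max ≈ 6.14 kip/in; adequate

Total weld length L_w = 23.5 in. Treat welds as unit-width lines.
Centroid: x̄ = 2×5.5×2.75 / 23.5 = 1.287 in from the vertical weld.
Polar moment about centroid: J = I_x + I_y = [12.5³/12 + 2×5.5×6.25²] + [12.5×1.287² + 2(5.5³/12 + 5.5×1.463²)] = 664.4 in³.
Direct shear f_v = P/L_w = 49 / 23.5 = 2.085 kip/in (vertical).
Torsion M = P·e = 49 × 8.5 = 416.5 kip·in.
Critical point at (x, y) = (4.213, 6.25) from centroid. f_tx = M·y/J = 3.918 kip/in; f_ty = M·x/J = 2.641 kip/in.
Resultant f_max = √[f_tx² + (f_v + f_ty)²] = √[3.918² + (2.085 + 2.641)²] = 6.139 kip/in.
Capacity per unit length: φr_n = 0.75 × 0.6 × 60 × (0.707 × 0.5) = 9.544 kip/in.
6.139 ≤ 9.544 → adequate.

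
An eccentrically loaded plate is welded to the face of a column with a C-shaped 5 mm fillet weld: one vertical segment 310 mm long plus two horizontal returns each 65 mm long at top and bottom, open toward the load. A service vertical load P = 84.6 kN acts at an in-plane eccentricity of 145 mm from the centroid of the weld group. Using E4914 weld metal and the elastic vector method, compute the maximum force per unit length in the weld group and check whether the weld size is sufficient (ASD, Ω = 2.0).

E49XX → F_EXX = 490 MPa.
Total weld length L_w = 440 mm. Treat welds as unit-width lines.
Centroid: x̄ = 2×65×32.5 / 440 = 9.602 mm from the vertical weld.
Polar moment about centroid: J = I_x + I_y = [310³/12 + 2×65×155²] + [310×9.602² + 2(65³/12 + 65×22.9²)] = 5748000 mm³.
Direct shear f_v = P/L_w = 84.6×10³ / 440 = 192.3 N/mm (vertical).
Torsion M = P·e = 84.6×10³ × 145 = 12267000 N·mm.
Critical point at (x, y) = (55.4, 155) from centroid. f_tx = M·y/J = 330.8 N/mm; f_ty = M·x/J = 118.2 N/mm.
Resultant f_max = √[f_tx² + (f_v + f_ty)²] = √[330.8² + (192.3 + 118.2)²] = 453.7 N/mm.
Capacity per unit length: r_n/Ω = (1/2.0) × 0.6 × 490 × (0.707 × 5) = 519.6 N/mm.
453.7 ≤ 519.6 → adequate.

f_max ≈ 454 N/mm; adequate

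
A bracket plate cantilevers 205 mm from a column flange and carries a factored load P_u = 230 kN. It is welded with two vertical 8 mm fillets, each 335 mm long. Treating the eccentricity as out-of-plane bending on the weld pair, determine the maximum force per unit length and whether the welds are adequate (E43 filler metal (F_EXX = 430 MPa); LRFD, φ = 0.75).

f_max ≈ 1310 N/mm; NOT adequate

L_w = 2 × 335 = 670 mm; section modulus (unit throat) S = 2 × L²/6 = 37410 mm².
Direct shear f_v = P/L_w = 230×10³/670 = 343.3 N/mm.
Moment M = P × e = 230×10³ × 205 = 47150000 N·mm; bending f_b = M/S = 1260 N/mm.
f_max = √(f_v² + f_b²) = √(343.3² + 1260²) = 1306 N/mm.
φr_n = 0.75 × 0.6 × 430 × (0.707 × 8) = 1094 N/mm → NOT adequate.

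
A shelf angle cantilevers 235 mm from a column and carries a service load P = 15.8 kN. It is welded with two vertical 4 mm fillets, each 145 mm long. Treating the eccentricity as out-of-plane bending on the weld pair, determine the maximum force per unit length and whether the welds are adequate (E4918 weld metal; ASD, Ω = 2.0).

E49XX → F_EXX = 490 MPa.
L_w = 2 × 145 = 290 mm; section modulus (unit throat) S = 2 × L²/6 = 7008 mm².
Direct shear f_v = P/L_w = 15.8×10³/290 = 54.48 N/mm.
Moment M = P × e = 15.8×10³ × 235 = 3713000 N·mm; bending f_b = M/S = 529.8 N/mm.
f_max = √(f_v² + f_b²) = √(54.48² + 529.8²) = 532.6 N/mm.
r_n/Ω = (1/2.0) × 0.6 × 490 × (0.707 × 4) = 415.7 N/mm → NOT adequate.

f_max ≈ 533 N/mm; NOT adequate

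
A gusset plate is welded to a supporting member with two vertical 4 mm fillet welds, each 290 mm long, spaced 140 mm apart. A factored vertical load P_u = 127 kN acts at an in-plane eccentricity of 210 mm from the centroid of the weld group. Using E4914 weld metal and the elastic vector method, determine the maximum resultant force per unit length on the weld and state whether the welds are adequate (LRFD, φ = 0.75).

E49XX → F_EXX = 490 MPa.
Total weld length L_w = 580 mm. Treat welds as unit-width lines.
Polar moment about centroid: J = 2[d³/12 + d(b/2)²] = 2[290³/12 + 290×70²] = 6907000 mm³.
Direct shear f_v = P/L_w = 127×10³ / 580 = 219 N/mm (vertical).
Torsion M = P·e = 127×10³ × 210 = 26670000 N·mm.
Critical point at (x, y) = (70, 145) from centroid. f_tx = M·y/J = 559.9 N/mm; f_ty = M·x/J = 270.3 N/mm.
Resultant f_max = √[f_tx² + (f_v + f_ty)²] = √[559.9² + (219 + 270.3)²] = 743.6 N/mm.
Capacity per unit length: φr_n = 0.75 × 0.6 × 490 × (0.707 × 4) = 623.6 N/mm.
743.6 > 623.6 → NOT adequate.

f_max ≈ 744 N/mm; NOT adequate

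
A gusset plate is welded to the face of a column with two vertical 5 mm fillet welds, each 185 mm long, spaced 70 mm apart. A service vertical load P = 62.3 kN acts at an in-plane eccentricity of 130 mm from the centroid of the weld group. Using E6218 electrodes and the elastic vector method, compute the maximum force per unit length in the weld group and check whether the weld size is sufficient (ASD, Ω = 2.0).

f_max ≈ 611 N/mm; adequate

E62XX → F_EXX = 620 MPa.
Total weld length L_w = 370 mm. Treat welds as unit-width lines.
Polar moment about centroid: J = 2[d³/12 + d(b/2)²] = 2[185³/12 + 185×35²] = 1509000 mm³.
Direct shear f_v = P/L_w = 62.3×10³ / 370 = 168.4 N/mm (vertical).
Torsion M = P·e = 62.3×10³ × 130 = 8099000 N·mm.
Critical point at (x, y) = (35, 92.5) from centroid. f_tx = M·y/J = 496.6 N/mm; f_ty = M·x/J = 187.9 N/mm.
Resultant f_max = √[f_tx² + (f_v + f_ty)²] = √[496.6² + (168.4 + 187.9)²] = 611.2 N/mm.
Capacity per unit length: r_n/Ω = (1/2.0) × 0.6 × 620 × (0.707 × 5) = 657.5 N/mm.
611.2 ≤ 657.5 → adequate.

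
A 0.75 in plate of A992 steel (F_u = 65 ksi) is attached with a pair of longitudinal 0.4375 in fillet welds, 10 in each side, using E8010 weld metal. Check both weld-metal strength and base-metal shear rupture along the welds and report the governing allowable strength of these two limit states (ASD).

R_n/Ω ≈ 148 kips (weld metal governs)

E80XX → F_EXX = 80 ksi.
t_e = 0.707 × 0.4375 = 0.3093 in; L = 20 in.
Weld metal: R_n/Ω = (1/2.0) × 0.6 × 80 × 0.3093 × 20 = 148.5 kips.
Base metal (shear rupture): R_n/Ω = (1/2.0) × 0.6 × 65 × 0.75 × 20 = 292.5 kips.
Governing: weld metal.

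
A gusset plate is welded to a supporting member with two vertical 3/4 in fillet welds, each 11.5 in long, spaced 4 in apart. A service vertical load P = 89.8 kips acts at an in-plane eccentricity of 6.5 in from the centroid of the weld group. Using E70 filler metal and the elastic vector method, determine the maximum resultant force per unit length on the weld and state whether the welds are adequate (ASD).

E70XX → F_EXX = 70 ksi.
Total weld length L_w = 23 in. Treat welds as unit-width lines.
Polar moment about centroid: J = 2[d³/12 + d(b/2)²] = 2[11.5³/12 + 11.5×2²] = 345.5 in³.
Direct shear f_v = P/L_w = 89.8 / 23 = 3.904 kip/in (vertical).
Torsion M = P·e = 89.8 × 6.5 = 583.7 kip·in.
Critical point at (x, y) = (2, 5.75) from centroid. f_tx = M·y/J = 9.715 kip/in; f_ty = M·x/J = 3.379 kip/in.
Resultant f_max = √[f_tx² + (f_v + f_ty)²] = √[9.715² + (3.904 + 3.379)²] = 12.14 kip/in.
Capacity per unit length: r_n/Ω = (1/2.0) × 0.6 × 70 × (0.707 × 0.75) = 11.14 kip/in.
12.14 > 11.14 → NOT adequate.

f_max ≈ 12.1 kip/in; NOT adequate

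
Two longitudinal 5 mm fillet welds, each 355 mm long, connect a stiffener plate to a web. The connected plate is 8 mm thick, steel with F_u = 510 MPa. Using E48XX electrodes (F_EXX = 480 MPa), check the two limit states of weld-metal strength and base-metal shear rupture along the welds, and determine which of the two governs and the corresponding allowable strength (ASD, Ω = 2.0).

t_e = 0.707 × 5 = 3.535 mm; L = 710 mm.
Weld metal: R_n/Ω = (1/2.0) × 0.6 × 480 × 3.535 × 710 × 10⁻³ = 361.4 kN.
Base metal (shear rupture): R_n/Ω = (1/2.0) × 0.6 × 510 × 8 × 710 × 10⁻³ = 869 kN.
Governing: weld metal.

R_n/Ω ≈ 361 kN (weld metal governs)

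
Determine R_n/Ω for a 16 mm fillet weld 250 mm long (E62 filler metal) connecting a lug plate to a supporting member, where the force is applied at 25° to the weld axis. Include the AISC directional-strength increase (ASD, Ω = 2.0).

R_n/Ω ≈ 598 kN

E62XX → F_EXX = 620 MPa.
t_e = 0.707 × 16 = 11.31 mm; A_we = 11.31 × 250 = 2828 mm².
Directional factor: 1.0 + 0.5 sin^1.5(25°) = 1.137.
F_nw = 0.6 × 620 × 1.137 = 423.1 MPa.
R_n/Ω = (423.1 × 2828) / 2.0 × 10⁻³ = 598.3 kN.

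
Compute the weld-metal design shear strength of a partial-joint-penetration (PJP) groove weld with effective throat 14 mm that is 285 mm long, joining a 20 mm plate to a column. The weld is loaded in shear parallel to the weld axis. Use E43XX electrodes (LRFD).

E43XX → F_EXX = 430 MPa.
Effective throat (given) t_e = 14 mm.
A_we = 14 × 285 = 3990 mm².
F_nw = 0.6 F_EXX = 258 MPa.
φR_n = 0.75 × 258 × 3990 × 10⁻³ = 772.1 kN.

φR_n ≈ 772 kN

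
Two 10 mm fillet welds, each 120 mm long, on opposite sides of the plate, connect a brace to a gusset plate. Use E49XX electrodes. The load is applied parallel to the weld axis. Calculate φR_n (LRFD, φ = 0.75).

φR_n ≈ 374 kN

E49XX → F_EXX = 490 MPa.
Effective throat t_e = 0.707 × 10 = 7.07 mm.
Total length L = 240 mm; A_we = 7.07 × 240 = 1697 mm².
F_nw = 0.6 F_EXX = 0.6 × 490 = 294 MPa.
φR_n = 0.75 × 294 × 1697 × 10⁻³ = 374.1 kN.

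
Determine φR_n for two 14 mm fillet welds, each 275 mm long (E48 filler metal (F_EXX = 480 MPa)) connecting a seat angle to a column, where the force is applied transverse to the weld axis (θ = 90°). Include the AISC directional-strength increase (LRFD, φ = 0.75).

t_e = 0.707 × 14 = 9.898 mm; A_we = 9.898 × 550 = 5444 mm².
Directional factor: 1.0 + 0.5 sin^1.5(90°) = 1.5.
F_nw = 0.6 × 480 × 1.5 = 432 MPa.
φR_n = 0.75 × 432 × 5444 × 10⁻³ = 1764 kN.

φR_n ≈ 1760 kN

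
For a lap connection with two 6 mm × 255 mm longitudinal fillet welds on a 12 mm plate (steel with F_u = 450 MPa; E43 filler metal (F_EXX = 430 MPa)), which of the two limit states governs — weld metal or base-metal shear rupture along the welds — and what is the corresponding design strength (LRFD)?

φR_n ≈ 419 kN (weld metal governs)

t_e = 0.707 × 6 = 4.242 mm; L = 510 mm.
Weld metal: φR_n = 0.75 × 0.6 × 430 × 4.242 × 510 × 10⁻³ = 418.6 kN.
Base metal (shear rupture): φR_n = 0.75 × 0.6 × 450 × 12 × 510 × 10⁻³ = 1239 kN.
Governing: weld metal.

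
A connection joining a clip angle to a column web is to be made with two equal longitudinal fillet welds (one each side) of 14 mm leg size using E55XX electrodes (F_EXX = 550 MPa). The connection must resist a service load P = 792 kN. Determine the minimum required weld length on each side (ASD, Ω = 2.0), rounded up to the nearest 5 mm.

L = 245 mm on each side

Throat t_e = 0.707 × 14 = 9.898 mm.
r_n/Ω = (0.6 × 550 × 9.898) / 2.0 = 1633 N/mm = 1.633 kN/mm.
L_req = P / (r_n/Ω) = 792 / 1.633 = 484.9 mm total.
Per side: 484.9 / 2 = 242.5 mm.
Round up → use L = 245 mm on each side.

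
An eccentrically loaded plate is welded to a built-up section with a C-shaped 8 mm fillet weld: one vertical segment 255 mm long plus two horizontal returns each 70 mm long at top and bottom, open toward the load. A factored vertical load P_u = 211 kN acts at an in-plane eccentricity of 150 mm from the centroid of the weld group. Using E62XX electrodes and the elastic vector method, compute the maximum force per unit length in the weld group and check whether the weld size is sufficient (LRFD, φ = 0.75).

E62XX → F_EXX = 620 MPa.
Total weld length L_w = 395 mm. Treat welds as unit-width lines.
Centroid: x̄ = 2×70×35 / 395 = 12.41 mm from the vertical weld.
Polar moment about centroid: J = I_x + I_y = [255³/12 + 2×70×127.5²] + [255×12.41² + 2(70³/12 + 70×22.59²)] = 3826000 mm³.
Direct shear f_v = P/L_w = 211×10³ / 395 = 534.2 N/mm (vertical).
Torsion M = P·e = 211×10³ × 150 = 31650000 N·mm.
Critical point at (x, y) = (57.59, 127.5) from centroid. f_tx = M·y/J = 1055 N/mm; f_ty = M·x/J = 476.5 N/mm.
Resultant f_max = √[f_tx² + (f_v + f_ty)²] = √[1055² + (534.2 + 476.5)²] = 1461 N/mm.
Capacity per unit length: φr_n = 0.75 × 0.6 × 620 × (0.707 × 8) = 1578 N/mm.
1461 ≤ 1578 → adequate.

f_max ≈ 1460 N/mm; adequate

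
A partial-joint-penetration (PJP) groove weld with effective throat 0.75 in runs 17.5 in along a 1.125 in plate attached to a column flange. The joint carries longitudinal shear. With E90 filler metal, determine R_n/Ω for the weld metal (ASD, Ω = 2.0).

R_n/Ω ≈ 354 kip

E90XX → F_EXX = 90 ksi.
Effective throat (given) t_e = 0.75 in.
A_we = 0.75 × 17.5 = 13.12 in².
F_nw = 0.6 F_EXX = 54 ksi.
R_n/Ω = (54 × 13.12) / 2.0 = 354.4 kip.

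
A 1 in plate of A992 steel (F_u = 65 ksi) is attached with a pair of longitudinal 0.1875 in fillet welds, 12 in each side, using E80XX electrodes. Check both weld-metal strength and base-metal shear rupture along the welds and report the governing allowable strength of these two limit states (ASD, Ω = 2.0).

E80XX → F_EXX = 80 ksi.
t_e = 0.707 × 0.1875 = 0.1326 in; L = 24 in.
Weld metal: R_n/Ω = (1/2.0) × 0.6 × 80 × 0.1326 × 24 = 76.36 kip.
Base metal (shear rupture): R_n/Ω = (1/2.0) × 0.6 × 65 × 1 × 24 = 468 kip.
Governing: weld metal.

R_n/Ω ≈ 76.4 kip (weld metal governs)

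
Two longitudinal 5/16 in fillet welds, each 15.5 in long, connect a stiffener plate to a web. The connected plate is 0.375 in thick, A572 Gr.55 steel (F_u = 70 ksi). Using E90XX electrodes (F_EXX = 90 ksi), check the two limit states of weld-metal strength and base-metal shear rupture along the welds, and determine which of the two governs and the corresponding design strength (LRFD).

t_e = 0.707 × 0.3125 = 0.2209 in; L = 31 in.
Weld metal: φR_n = 0.75 × 0.6 × 90 × 0.2209 × 31 = 277.4 kips.
Base metal (shear rupture): φR_n = 0.75 × 0.6 × 70 × 0.375 × 31 = 366.2 kips.
Governing: weld metal.

φR_n ≈ 277 kips (weld metal governs)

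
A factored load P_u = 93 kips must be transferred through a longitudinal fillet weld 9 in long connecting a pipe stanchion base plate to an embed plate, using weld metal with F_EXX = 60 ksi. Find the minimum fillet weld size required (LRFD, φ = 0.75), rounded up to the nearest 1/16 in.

Total weld length L = 9 in.
Required throat t_e = P_u / (φ × 0.6 F_EXX × L) = 93 / (0.75 × 0.6 × 60 × 9) = 0.3827 in.
Required leg w = t_e / 0.707 = 0.5413 in → use 9/16 in.

w = 9/16 in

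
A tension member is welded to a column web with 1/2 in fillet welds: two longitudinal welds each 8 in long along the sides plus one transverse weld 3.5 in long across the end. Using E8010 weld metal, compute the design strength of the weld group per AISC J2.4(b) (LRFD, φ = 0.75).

E80XX → F_EXX = 80 ksi.
t_e = 0.707 × 0.5 = 0.3535 in.
R_nwl = 0.6 × 80 × 0.3535 × 16 = 271.5 kip (longitudinal, 2 welds).
R_nwt = 0.6 × 80 × 0.3535 × 3.5 = 59.39 kip (transverse, base value).
(i) R_nwl + R_nwt = 330.9 kip; (ii) 0.85 R_nwl + 1.5 R_nwt = 319.8 kip.
R_n = max = 330.9 kip [governs: (i)]; φR_n = 248.2 kip.

φR_n ≈ 248 kip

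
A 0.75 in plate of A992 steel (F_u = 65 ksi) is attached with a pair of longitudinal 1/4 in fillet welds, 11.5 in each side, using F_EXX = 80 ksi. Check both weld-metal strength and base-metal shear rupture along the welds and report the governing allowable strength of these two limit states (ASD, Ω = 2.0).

t_e = 0.707 × 0.25 = 0.1767 in; L = 23 in.
Weld metal: R_n/Ω = (1/2.0) × 0.6 × 80 × 0.1767 × 23 = 97.57 kip.
Base metal (shear rupture): R_n/Ω = (1/2.0) × 0.6 × 65 × 0.75 × 23 = 336.4 kip.
Governing: weld metal.

R_n/Ω ≈ 97.6 kip (weld metal governs)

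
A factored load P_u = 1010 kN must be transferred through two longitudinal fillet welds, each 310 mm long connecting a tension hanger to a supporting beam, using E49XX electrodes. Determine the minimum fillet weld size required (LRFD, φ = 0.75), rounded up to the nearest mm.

w = 11 mm

E49XX → F_EXX = 490 MPa.
Total weld length L = 620 mm.
Required throat t_e = P_u / (φ × 0.6 F_EXX × L) = 1010 / (0.75 × 0.6 × 490 × 620 × 10⁻³) = 7.388 mm.
Required leg w = t_e / 0.707 = 10.45 mm → use 11 mm.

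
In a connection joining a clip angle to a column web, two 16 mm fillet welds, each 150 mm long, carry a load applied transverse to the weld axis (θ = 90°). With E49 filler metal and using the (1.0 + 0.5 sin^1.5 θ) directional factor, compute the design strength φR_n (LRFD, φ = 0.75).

φR_n ≈ 1120 kN

E49XX → F_EXX = 490 MPa.
t_e = 0.707 × 16 = 11.31 mm; A_we = 11.31 × 300 = 3394 mm².
Directional factor: 1.0 + 0.5 sin^1.5(90°) = 1.5.
F_nw = 0.6 × 490 × 1.5 = 441 MPa.
φR_n = 0.75 × 441 × 3394 × 10⁻³ = 1122 kN.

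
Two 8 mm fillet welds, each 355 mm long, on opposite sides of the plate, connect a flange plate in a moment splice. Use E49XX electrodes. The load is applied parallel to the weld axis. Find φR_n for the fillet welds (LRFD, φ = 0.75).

φR_n ≈ 885 kN

E49XX → F_EXX = 490 MPa.
Effective throat t_e = 0.707 × 8 = 5.656 mm.
Total length L = 710 mm; A_we = 5.656 × 710 = 4016 mm².
F_nw = 0.6 F_EXX = 0.6 × 490 = 294 MPa.
φR_n = 0.75 × 294 × 4016 × 10⁻³ = 885.5 kN.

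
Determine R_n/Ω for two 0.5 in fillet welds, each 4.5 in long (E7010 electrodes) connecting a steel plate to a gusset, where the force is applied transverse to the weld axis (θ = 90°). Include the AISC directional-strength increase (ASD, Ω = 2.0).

R_n/Ω ≈ 100 kips

E70XX → F_EXX = 70 ksi.
t_e = 0.707 × 0.5 = 0.3535 in; A_we = 0.3535 × 9 = 3.181 in².
Directional factor: 1.0 + 0.5 sin^1.5(90°) = 1.5.
F_nw = 0.6 × 70 × 1.5 = 63 ksi.
R_n/Ω = (63 × 3.181) / 2.0 = 100.2 kips.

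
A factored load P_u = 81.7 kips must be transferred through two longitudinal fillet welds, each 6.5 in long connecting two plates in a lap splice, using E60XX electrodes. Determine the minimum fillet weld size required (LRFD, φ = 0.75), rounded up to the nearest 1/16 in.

w = 3/8 in

E60XX → F_EXX = 60 ksi.
Total weld length L = 13 in.
Required throat t_e = P_u / (φ × 0.6 F_EXX × L) = 81.7 / (0.75 × 0.6 × 60 × 13) = 0.2328 in.
Required leg w = t_e / 0.707 = 0.3292 in → use 3/8 in.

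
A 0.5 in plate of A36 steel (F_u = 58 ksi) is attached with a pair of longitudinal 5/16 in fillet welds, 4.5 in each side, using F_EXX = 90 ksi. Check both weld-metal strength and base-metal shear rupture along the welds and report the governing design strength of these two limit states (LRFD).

φR_n ≈ 80.5 kips (weld metal governs)

t_e = 0.707 × 0.3125 = 0.2209 in; L = 9 in.
Weld metal: φR_n = 0.75 × 0.6 × 90 × 0.2209 × 9 = 80.53 kips.
Base metal (shear rupture): φR_n = 0.75 × 0.6 × 58 × 0.5 × 9 = 117.4 kips.
Governing: weld metal.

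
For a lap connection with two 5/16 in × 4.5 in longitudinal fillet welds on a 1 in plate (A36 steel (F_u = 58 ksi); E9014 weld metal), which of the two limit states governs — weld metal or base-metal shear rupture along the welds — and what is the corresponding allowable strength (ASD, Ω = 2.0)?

E90XX → F_EXX = 90 ksi.
t_e = 0.707 × 0.3125 = 0.2209 in; L = 9 in.
Weld metal: R_n/Ω = (1/2.0) × 0.6 × 90 × 0.2209 × 9 = 53.69 kip.
Base metal (shear rupture): R_n/Ω = (1/2.0) × 0.6 × 58 × 1 × 9 = 156.6 kip.
Governing: weld metal.

R_n/Ω ≈ 53.7 kip (weld metal governs)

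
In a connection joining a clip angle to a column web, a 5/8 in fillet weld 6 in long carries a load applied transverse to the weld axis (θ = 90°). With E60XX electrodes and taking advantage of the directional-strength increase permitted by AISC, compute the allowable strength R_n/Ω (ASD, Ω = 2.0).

E60XX → F_EXX = 60 ksi.
t_e = 0.707 × 0.625 = 0.4419 in; A_we = 0.4419 × 6 = 2.651 in².
Directional factor: 1.0 + 0.5 sin^1.5(90°) = 1.5.
F_nw = 0.6 × 60 × 1.5 = 54 ksi.
R_n/Ω = (54 × 2.651) / 2.0 = 71.58 kip.

R_n/Ω ≈ 71.6 kip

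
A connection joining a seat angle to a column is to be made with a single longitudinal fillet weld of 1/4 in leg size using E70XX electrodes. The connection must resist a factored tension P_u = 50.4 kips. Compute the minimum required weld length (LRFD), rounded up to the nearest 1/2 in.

E70XX → F_EXX = 70 ksi.
Throat t_e = 0.707 × 0.25 = 0.1767 in.
φr_n = 0.75 × 0.6 × 70 × 0.1767 = 5.568 kips/in.
L_req = P_u / φr_n = 50.4 / 5.568 = 9.052 in total.
Round up → use L = 9.5 in.

L = 9.5 in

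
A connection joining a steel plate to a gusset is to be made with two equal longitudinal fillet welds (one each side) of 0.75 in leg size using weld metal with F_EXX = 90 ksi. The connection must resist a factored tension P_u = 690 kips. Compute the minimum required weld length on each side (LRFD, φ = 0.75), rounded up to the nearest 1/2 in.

L = 16.5 in on each side

Throat t_e = 0.707 × 0.75 = 0.5302 in.
φr_n = 0.75 × 0.6 × 90 × 0.5302 = 21.48 kips/in.
L_req = P_u / φr_n = 690 / 21.48 = 32.13 in total.
Per side: 32.13 / 2 = 16.07 in.
Round up → use L = 16.5 in on each side.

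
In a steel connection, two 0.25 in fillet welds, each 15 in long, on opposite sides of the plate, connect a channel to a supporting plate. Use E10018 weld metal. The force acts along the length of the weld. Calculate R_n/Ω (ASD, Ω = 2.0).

R_n/Ω ≈ 159 kip

E100XX → F_EXX = 100 ksi.
Effective throat t_e = 0.707 × 0.25 = 0.1767 in.
Total length L = 30 in; A_we = 0.1767 × 30 = 5.302 in².
F_nw = 0.6 F_EXX = 0.6 × 100 = 60 ksi.
R_n = 60 × 5.302 = 318.1 kip; R_n/Ω = 318.1/2.0 = 159.1 kip.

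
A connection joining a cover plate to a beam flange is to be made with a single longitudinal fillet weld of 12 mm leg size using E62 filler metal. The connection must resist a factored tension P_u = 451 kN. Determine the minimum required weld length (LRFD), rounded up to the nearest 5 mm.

L = 195 mm

E62XX → F_EXX = 620 MPa.
Throat t_e = 0.707 × 12 = 8.484 mm.
φr_n = 0.75 × 0.6 × 620 × 8.484 × 10⁻³ = 2.367 kN/mm.
L_req = P_u / φr_n = 451 / 2.367 = 190.5 mm total.
Round up → use L = 195 mm.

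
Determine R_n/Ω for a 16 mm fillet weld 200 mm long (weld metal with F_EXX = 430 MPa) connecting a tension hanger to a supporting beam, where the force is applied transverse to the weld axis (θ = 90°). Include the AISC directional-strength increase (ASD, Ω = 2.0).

R_n/Ω ≈ 438 kN

t_e = 0.707 × 16 = 11.31 mm; A_we = 11.31 × 200 = 2262 mm².
Directional factor: 1.0 + 0.5 sin^1.5(90°) = 1.5.
F_nw = 0.6 × 430 × 1.5 = 387 MPa.
R_n/Ω = (387 × 2262) / 2.0 × 10⁻³ = 437.8 kN.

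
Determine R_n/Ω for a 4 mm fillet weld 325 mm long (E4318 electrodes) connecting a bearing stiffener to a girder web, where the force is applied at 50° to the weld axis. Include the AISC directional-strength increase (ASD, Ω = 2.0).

E43XX → F_EXX = 430 MPa.
t_e = 0.707 × 4 = 2.828 mm; A_we = 2.828 × 325 = 919.1 mm².
Directional factor: 1.0 + 0.5 sin^1.5(50°) = 1.335.
F_nw = 0.6 × 430 × 1.335 = 344.5 MPa.
R_n/Ω = (344.5 × 919.1) / 2.0 × 10⁻³ = 158.3 kN.

R_n/Ω ≈ 158 kN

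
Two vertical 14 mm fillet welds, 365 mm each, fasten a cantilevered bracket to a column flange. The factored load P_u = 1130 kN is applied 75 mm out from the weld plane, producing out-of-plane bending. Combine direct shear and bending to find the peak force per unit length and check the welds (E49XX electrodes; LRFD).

f_max ≈ 2460 N/mm; NOT adequate

E49XX → F_EXX = 490 MPa.
L_w = 2 × 365 = 730 mm; section modulus (unit throat) S = 2 × L²/6 = 44410 mm².
Direct shear f_v = P/L_w = 1130×10³/730 = 1548 N/mm.
Moment M = P × e = 1130×10³ × 75 = 84750000 N·mm; bending f_b = M/S = 1908 N/mm.
f_max = √(f_v² + f_b²) = √(1548² + 1908²) = 2457 N/mm.
φr_n = 0.75 × 0.6 × 490 × (0.707 × 14) = 2183 N/mm → NOT adequate.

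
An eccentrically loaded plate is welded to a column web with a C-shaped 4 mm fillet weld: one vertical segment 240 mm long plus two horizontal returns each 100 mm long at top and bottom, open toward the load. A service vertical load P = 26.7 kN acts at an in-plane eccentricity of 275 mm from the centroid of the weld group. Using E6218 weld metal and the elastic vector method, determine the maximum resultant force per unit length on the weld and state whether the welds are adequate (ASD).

f_max ≈ 272 N/mm; adequate

E62XX → F_EXX = 620 MPa.
Total weld length L_w = 440 mm. Treat welds as unit-width lines.
Centroid: x̄ = 2×100×50 / 440 = 22.73 mm from the vertical weld.
Polar moment about centroid: J = I_x + I_y = [240³/12 + 2×100×120²] + [240×22.73² + 2(100³/12 + 100×27.27²)] = 4471000 mm³.
Direct shear f_v = P/L_w = 26.7×10³ / 440 = 60.68 N/mm (vertical).
Torsion M = P·e = 26.7×10³ × 275 = 7342500 N·mm.
Critical point at (x, y) = (77.27, 120) from centroid. f_tx = M·y/J = 197.1 N/mm; f_ty = M·x/J = 126.9 N/mm.
Resultant f_max = √[f_tx² + (f_v + f_ty)²] = √[197.1² + (60.68 + 126.9)²] = 272.1 N/mm.
Capacity per unit length: r_n/Ω = (1/2.0) × 0.6 × 620 × (0.707 × 4) = 526 N/mm.
272.1 ≤ 526 → adequate.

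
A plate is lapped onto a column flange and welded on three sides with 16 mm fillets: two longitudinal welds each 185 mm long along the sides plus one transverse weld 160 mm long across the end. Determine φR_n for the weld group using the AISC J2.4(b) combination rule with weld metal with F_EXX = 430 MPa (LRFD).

t_e = 0.707 × 16 = 11.31 mm.
R_nwl = 0.6 × 430 × 11.31 × 370 × 10⁻³ = 1080 kN (longitudinal, 2 welds).
R_nwt = 0.6 × 430 × 11.31 × 160 × 10⁻³ = 467 kN (transverse, base value).
(i) R_nwl + R_nwt = 1547 kN; (ii) 0.85 R_nwl + 1.5 R_nwt = 1618 kN.
R_n = max = 1618 kN [governs: (ii)]; φR_n = 1214 kN.

φR_n ≈ 1210 kN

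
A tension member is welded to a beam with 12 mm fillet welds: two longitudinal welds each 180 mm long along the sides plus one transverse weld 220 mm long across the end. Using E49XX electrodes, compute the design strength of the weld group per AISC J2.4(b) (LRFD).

φR_n ≈ 1190 kN

E49XX → F_EXX = 490 MPa.
t_e = 0.707 × 12 = 8.484 mm.
R_nwl = 0.6 × 490 × 8.484 × 360 × 10⁻³ = 897.9 kN (longitudinal, 2 welds).
R_nwt = 0.6 × 490 × 8.484 × 220 × 10⁻³ = 548.7 kN (transverse, base value).
(i) R_nwl + R_nwt = 1447 kN; (ii) 0.85 R_nwl + 1.5 R_nwt = 1586 kN.
R_n = max = 1586 kN [governs: (ii)]; φR_n = 1190 kN.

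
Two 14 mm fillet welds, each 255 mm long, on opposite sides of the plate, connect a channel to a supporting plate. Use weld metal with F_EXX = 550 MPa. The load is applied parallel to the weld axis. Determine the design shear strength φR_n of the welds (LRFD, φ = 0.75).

φR_n ≈ 1250 kN

Effective throat t_e = 0.707 × 14 = 9.898 mm.
Total length L = 510 mm; A_we = 9.898 × 510 = 5048 mm².
F_nw = 0.6 F_EXX = 0.6 × 550 = 330 MPa.
φR_n = 0.75 × 330 × 5048 × 10⁻³ = 1249 kN.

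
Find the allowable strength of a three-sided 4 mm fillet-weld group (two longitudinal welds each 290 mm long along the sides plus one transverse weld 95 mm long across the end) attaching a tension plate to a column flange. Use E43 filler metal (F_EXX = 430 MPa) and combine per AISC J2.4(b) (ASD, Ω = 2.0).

R_n/Ω ≈ 246 kN

t_e = 0.707 × 4 = 2.828 mm.
R_nwl = 0.6 × 430 × 2.828 × 580 × 10⁻³ = 423.2 kN (longitudinal, 2 welds).
R_nwt = 0.6 × 430 × 2.828 × 95 × 10⁻³ = 69.31 kN (transverse, base value).
(i) R_nwl + R_nwt = 492.5 kN; (ii) 0.85 R_nwl + 1.5 R_nwt = 463.7 kN.
R_n = max = 492.5 kN [governs: (i)]; R_n/Ω = 246.2 kN.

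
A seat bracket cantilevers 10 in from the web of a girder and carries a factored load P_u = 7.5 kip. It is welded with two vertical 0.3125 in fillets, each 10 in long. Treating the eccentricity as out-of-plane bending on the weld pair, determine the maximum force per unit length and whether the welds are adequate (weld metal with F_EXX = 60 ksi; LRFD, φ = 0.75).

f_max ≈ 2.28 kip/in; adequate

L_w = 2 × 10 = 20 in; section modulus (unit throat) S = 2 × L²/6 = 33.33 in².
Direct shear f_v = P/L_w = 7.5/20 = 0.375 kip/in.
Moment M = P × e = 7.5 × 10 = 75 kip·in; bending f_b = M/S = 2.25 kip/in.
f_max = √(f_v² + f_b²) = √(0.375² + 2.25²) = 2.281 kip/in.
φr_n = 0.75 × 0.6 × 60 × (0.707 × 0.3125) = 5.965 kip/in → adequate.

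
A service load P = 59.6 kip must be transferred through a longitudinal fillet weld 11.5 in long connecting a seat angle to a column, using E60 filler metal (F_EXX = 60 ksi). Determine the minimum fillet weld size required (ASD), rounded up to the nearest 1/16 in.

w = 7/16 in

Total weld length L = 11.5 in.
Required throat t_e = P × Ω / (0.6 F_EXX × L) = 59.6 × 2.0 / (0.6 × 60 × 11.5) = 0.2879 in.
Required leg w = t_e / 0.707 = 0.4072 in → use 7/16 in.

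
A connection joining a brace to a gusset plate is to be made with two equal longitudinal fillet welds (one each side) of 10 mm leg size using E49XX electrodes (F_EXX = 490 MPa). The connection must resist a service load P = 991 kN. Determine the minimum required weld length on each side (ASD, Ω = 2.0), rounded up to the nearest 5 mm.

Throat t_e = 0.707 × 10 = 7.07 mm.
r_n/Ω = (0.6 × 490 × 7.07) / 2.0 = 1039 N/mm = 1.039 kN/mm.
L_req = P / (r_n/Ω) = 991 / 1.039 = 953.5 mm total.
Per side: 953.5 / 2 = 476.8 mm.
Round up → use L = 480 mm on each side.

L = 480 mm on each side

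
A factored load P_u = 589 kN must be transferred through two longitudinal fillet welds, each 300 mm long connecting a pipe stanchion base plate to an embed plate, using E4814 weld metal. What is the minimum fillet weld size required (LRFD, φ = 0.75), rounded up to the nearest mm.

w = 7 mm

E48XX → F_EXX = 480 MPa.
Total weld length L = 600 mm.
Required throat t_e = P_u / (φ × 0.6 F_EXX × L) = 589 / (0.75 × 0.6 × 480 × 600 × 10⁻³) = 4.545 mm.
Required leg w = t_e / 0.707 = 6.428 mm → use 7 mm.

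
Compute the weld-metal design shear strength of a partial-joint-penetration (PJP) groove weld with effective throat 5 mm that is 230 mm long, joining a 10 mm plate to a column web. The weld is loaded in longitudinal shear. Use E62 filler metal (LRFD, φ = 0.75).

E62XX → F_EXX = 620 MPa.
Effective throat (given) t_e = 5 mm.
A_we = 5 × 230 = 1150 mm².
F_nw = 0.6 F_EXX = 372 MPa.
φR_n = 0.75 × 372 × 1150 × 10⁻³ = 320.9 kN.

φR_n ≈ 321 kN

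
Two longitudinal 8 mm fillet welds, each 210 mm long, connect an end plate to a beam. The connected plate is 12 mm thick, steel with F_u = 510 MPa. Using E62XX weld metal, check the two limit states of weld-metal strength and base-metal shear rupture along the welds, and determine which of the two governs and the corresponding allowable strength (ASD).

E62XX → F_EXX = 620 MPa.
t_e = 0.707 × 8 = 5.656 mm; L = 420 mm.
Weld metal: R_n/Ω = (1/2.0) × 0.6 × 620 × 5.656 × 420 × 10⁻³ = 441.8 kN.
Base metal (shear rupture): R_n/Ω = (1/2.0) × 0.6 × 510 × 12 × 420 × 10⁻³ = 771.1 kN.
Governing: weld metal.

R_n/Ω ≈ 442 kN (weld metal governs)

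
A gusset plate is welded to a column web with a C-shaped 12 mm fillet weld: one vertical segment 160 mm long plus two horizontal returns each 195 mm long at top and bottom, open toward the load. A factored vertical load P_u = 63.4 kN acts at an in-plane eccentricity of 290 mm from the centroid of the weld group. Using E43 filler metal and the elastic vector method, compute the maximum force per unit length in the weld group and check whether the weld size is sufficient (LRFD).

f_max ≈ 633 N/mm; adequate

E43XX → F_EXX = 430 MPa.
Total weld length L_w = 550 mm. Treat welds as unit-width lines.
Centroid: x̄ = 2×195×97.5 / 550 = 69.14 mm from the vertical weld.
Polar moment about centroid: J = I_x + I_y = [160³/12 + 2×195×80²] + [160×69.14² + 2(195³/12 + 195×28.36²)] = 5152000 mm³.
Direct shear f_v = P/L_w = 63.4×10³ / 550 = 115.3 N/mm (vertical).
Torsion M = P·e = 63.4×10³ × 290 = 18386000 N·mm.
Critical point at (x, y) = (125.9, 80) from centroid. f_tx = M·y/J = 285.5 N/mm; f_ty = M·x/J = 449.2 N/mm.
Resultant f_max = √[f_tx² + (f_v + f_ty)²] = √[285.5² + (115.3 + 449.2)²] = 632.6 N/mm.
Capacity per unit length: φr_n = 0.75 × 0.6 × 430 × (0.707 × 12) = 1642 N/mm.
632.6 ≤ 1642 → adequate.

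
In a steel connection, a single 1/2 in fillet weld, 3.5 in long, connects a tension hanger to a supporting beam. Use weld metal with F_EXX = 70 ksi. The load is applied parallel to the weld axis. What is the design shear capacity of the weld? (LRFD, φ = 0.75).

φR_n ≈ 39 kips

Effective throat t_e = 0.707 × 0.5 = 0.3535 in.
Total length L = 3.5 in; A_we = 0.3535 × 3.5 = 1.237 in².
F_nw = 0.6 F_EXX = 0.6 × 70 = 42 ksi.
φR_n = 0.75 × 42 × 1.237 = 38.97 kips.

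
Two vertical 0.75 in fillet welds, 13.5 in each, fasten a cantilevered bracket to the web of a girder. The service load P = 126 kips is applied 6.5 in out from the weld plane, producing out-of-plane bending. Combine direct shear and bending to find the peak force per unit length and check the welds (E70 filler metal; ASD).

E70XX → F_EXX = 70 ksi.
L_w = 2 × 13.5 = 27 in; section modulus (unit throat) S = 2 × L²/6 = 60.75 in².
Direct shear f_v = P/L_w = 126/27 = 4.667 kip/in.
Moment M = P × e = 126 × 6.5 = 819 kip·in; bending f_b = M/S = 13.48 kip/in.
f_max = √(f_v² + f_b²) = √(4.667² + 13.48²) = 14.27 kip/in.
r_n/Ω = (1/2.0) × 0.6 × 70 × (0.707 × 0.75) = 11.14 kip/in → NOT adequate.

f_max ≈ 14.3 kip/in; NOT adequate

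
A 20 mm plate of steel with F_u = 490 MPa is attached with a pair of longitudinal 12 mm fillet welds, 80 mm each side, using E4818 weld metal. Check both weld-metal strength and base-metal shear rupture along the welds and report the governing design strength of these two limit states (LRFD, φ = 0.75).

E48XX → F_EXX = 480 MPa.
t_e = 0.707 × 12 = 8.484 mm; L = 160 mm.
Weld metal: φR_n = 0.75 × 0.6 × 480 × 8.484 × 160 × 10⁻³ = 293.2 kN.
Base metal (shear rupture): φR_n = 0.75 × 0.6 × 490 × 20 × 160 × 10⁻³ = 705.6 kN.
Governing: weld metal.

φR_n ≈ 293 kN (weld metal governs)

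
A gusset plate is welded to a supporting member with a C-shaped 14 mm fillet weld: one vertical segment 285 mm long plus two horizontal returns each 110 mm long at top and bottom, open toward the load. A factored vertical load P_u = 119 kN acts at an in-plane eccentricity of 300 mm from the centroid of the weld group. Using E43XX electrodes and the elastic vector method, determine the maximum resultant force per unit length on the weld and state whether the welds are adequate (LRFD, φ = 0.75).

f_max ≈ 992 N/mm; adequate

E43XX → F_EXX = 430 MPa.
Total weld length L_w = 505 mm. Treat welds as unit-width lines.
Centroid: x̄ = 2×110×55 / 505 = 23.96 mm from the vertical weld.
Polar moment about centroid: J = I_x + I_y = [285³/12 + 2×110×142.5²] + [285×23.96² + 2(110³/12 + 110×31.04²)] = 6994000 mm³.
Direct shear f_v = P/L_w = 119×10³ / 505 = 235.6 N/mm (vertical).
Torsion M = P·e = 119×10³ × 300 = 35700000 N·mm.
Critical point at (x, y) = (86.04, 142.5) from centroid. f_tx = M·y/J = 727.4 N/mm; f_ty = M·x/J = 439.2 N/mm.
Resultant f_max = √[f_tx² + (f_v + f_ty)²] = √[727.4² + (235.6 + 439.2)²] = 992.2 N/mm.
Capacity per unit length: φr_n = 0.75 × 0.6 × 430 × (0.707 × 14) = 1915 N/mm.
992.2 ≤ 1915 → adequate.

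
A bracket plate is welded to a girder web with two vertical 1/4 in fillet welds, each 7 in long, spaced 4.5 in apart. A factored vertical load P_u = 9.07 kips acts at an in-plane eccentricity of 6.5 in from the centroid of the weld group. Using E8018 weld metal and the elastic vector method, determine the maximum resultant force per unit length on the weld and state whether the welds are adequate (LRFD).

f_max ≈ 2.33 kip/in; adequate

E80XX → F_EXX = 80 ksi.
Total weld length L_w = 14 in. Treat welds as unit-width lines.
Polar moment about centroid: J = 2[d³/12 + d(b/2)²] = 2[7³/12 + 7×2.25²] = 128 in³.
Direct shear f_v = P/L_w = 9.07 / 14 = 0.6479 kip/in (vertical).
Torsion M = P·e = 9.07 × 6.5 = 58.955 kip·in.
Critical point at (x, y) = (2.25, 3.5) from centroid. f_tx = M·y/J = 1.612 kip/in; f_ty = M·x/J = 1.036 kip/in.
Resultant f_max = √[f_tx² + (f_v + f_ty)²] = √[1.612² + (0.6479 + 1.036)²] = 2.331 kip/in.
Capacity per unit length: φr_n = 0.75 × 0.6 × 80 × (0.707 × 0.25) = 6.363 kip/in.
2.331 ≤ 6.363 → adequate.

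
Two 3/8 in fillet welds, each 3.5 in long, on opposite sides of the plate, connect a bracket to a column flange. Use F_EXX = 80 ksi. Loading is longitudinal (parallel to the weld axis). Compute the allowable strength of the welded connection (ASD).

R_n/Ω ≈ 44.5 kips

Effective throat t_e = 0.707 × 0.375 = 0.2651 in.
Total length L = 7 in; A_we = 0.2651 × 7 = 1.856 in².
F_nw = 0.6 F_EXX = 0.6 × 80 = 48 ksi.
R_n = 48 × 1.856 = 89.08 kips; R_n/Ω = 89.08/2.0 = 44.54 kips.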